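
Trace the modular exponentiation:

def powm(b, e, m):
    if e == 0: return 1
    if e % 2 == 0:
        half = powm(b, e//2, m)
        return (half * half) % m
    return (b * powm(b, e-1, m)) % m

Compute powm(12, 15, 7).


powm(12, 15, 7): e is odd, compute powm(12, 14, 7)
  powm(12, 14, 7): e is even, compute powm(12, 7, 7)
    powm(12, 7, 7): e is odd, compute powm(12, 6, 7)
      powm(12, 6, 7): e is even, compute powm(12, 3, 7)
        powm(12, 3, 7): e is odd, compute powm(12, 2, 7)
          powm(12, 2, 7): e is even, compute powm(12, 1, 7)
          powm(12, 1, 7): e is odd, compute powm(12, 0, 7)
          powm(12, 0, 7) = 1
          (12 * 1) % 7 = 5
          half=5, (5*5) % 7 = 4
        (12 * 4) % 7 = 6
      half=6, (6*6) % 7 = 1
    (12 * 1) % 7 = 5
  half=5, (5*5) % 7 = 4
(12 * 4) % 7 = 6

6


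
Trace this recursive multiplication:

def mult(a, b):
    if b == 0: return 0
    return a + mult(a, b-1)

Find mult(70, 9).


mult(70, 9) = 70 + mult(70, 8)
mult(70, 8) = 70 + mult(70, 7)
mult(70, 7) = 70 + mult(70, 6)
mult(70, 6) = 70 + mult(70, 5)
mult(70, 5) = 70 + mult(70, 4)
mult(70, 4) = 70 + mult(70, 3)
mult(70, 3) = 70 + mult(70, 2)
mult(70, 2) = 70 + mult(70, 1)
mult(70, 1) = 70 + mult(70, 0)
mult(70, 0) = 0  (base case)
Total: 70 + 70 + 70 + 70 + 70 + 70 + 70 + 70 + 70 + 0 = 630

630


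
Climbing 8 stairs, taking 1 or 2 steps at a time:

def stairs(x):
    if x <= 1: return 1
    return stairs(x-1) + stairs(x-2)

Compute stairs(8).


Building up from base cases:
stairs(0) = 1
stairs(1) = 1
stairs(2) = stairs(1) + stairs(0) = 1 + 1 = 2
stairs(3) = stairs(2) + stairs(1) = 2 + 1 = 3
stairs(4) = stairs(3) + stairs(2) = 3 + 2 = 5
stairs(5) = stairs(4) + stairs(3) = 5 + 3 = 8
stairs(6) = stairs(5) + stairs(4) = 8 + 5 = 13
stairs(7) = stairs(6) + stairs(5) = 13 + 8 = 21
stairs(8) = stairs(7) + stairs(6) = 21 + 13 = 34

34


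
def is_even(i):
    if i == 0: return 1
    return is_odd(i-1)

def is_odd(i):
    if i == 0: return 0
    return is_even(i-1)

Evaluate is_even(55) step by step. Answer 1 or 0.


is_even(55) = is_odd(54)
is_odd(54) = is_even(53)
is_even(53) = is_odd(52)
is_odd(52) = is_even(51)
is_even(51) = is_odd(50)
is_odd(50) = is_even(49)
is_even(49) = is_odd(48)
is_odd(48) = is_even(47)
is_even(47) = is_odd(46)
is_odd(46) = is_even(45)
is_even(45) = is_odd(44)
is_odd(44) = is_even(43)
is_even(43) = is_odd(42)
is_odd(42) = is_even(41)
is_even(41) = is_odd(40)
is_odd(40) = is_even(39)
is_even(39) = is_odd(38)
is_odd(38) = is_even(37)
is_even(37) = is_odd(36)
is_odd(36) = is_even(35)
is_even(35) = is_odd(34)
is_odd(34) = is_even(33)
is_even(33) = is_odd(32)
is_odd(32) = is_even(31)
is_even(31) = is_odd(30)
is_odd(30) = is_even(29)
is_even(29) = is_odd(28)
is_odd(28) = is_even(27)
is_even(27) = is_odd(26)
is_odd(26) = is_even(25)
is_even(25) = is_odd(24)
is_odd(24) = is_even(23)
is_even(23) = is_odd(22)
is_odd(22) = is_even(21)
is_even(21) = is_odd(20)
is_odd(20) = is_even(19)
is_even(19) = is_odd(18)
is_odd(18) = is_even(17)
is_even(17) = is_odd(16)
is_odd(16) = is_even(15)
is_even(15) = is_odd(14)
is_odd(14) = is_even(13)
is_even(13) = is_odd(12)
is_odd(12) = is_even(11)
is_even(11) = is_odd(10)
is_odd(10) = is_even(9)
is_even(9) = is_odd(8)
is_odd(8) = is_even(7)
is_even(7) = is_odd(6)
is_odd(6) = is_even(5)
is_even(5) = is_odd(4)
is_odd(4) = is_even(3)
is_even(3) = is_odd(2)
is_odd(2) = is_even(1)
is_even(1) = is_odd(0)
is_odd(0) = 0  (base case)
Result: 0

0


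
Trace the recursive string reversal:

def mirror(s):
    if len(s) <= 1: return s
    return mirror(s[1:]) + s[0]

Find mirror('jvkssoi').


mirror('jvkssoi') = mirror('vkssoi') + 'j'
mirror('vkssoi') = mirror('kssoi') + 'v'
mirror('kssoi') = mirror('ssoi') + 'k'
mirror('ssoi') = mirror('soi') + 's'
mirror('soi') = mirror('oi') + 's'
mirror('oi') = mirror('i') + 'o'
mirror('i') = 'i'  (base case)
Concatenating: 'i' + 'o' + 's' + 's' + 'k' + 'v' + 'j' = 'iosskvj'

iosskvj


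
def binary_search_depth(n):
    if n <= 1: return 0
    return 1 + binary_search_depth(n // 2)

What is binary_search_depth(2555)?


2555 / 2 = 1277
1277 / 2 = 638
638 / 2 = 319
319 / 2 = 159
159 / 2 = 79
79 / 2 = 39
39 / 2 = 19
19 / 2 = 9
9 / 2 = 4
4 / 2 = 2
2 / 2 = 1
Reached 1 after 11 halvings

11


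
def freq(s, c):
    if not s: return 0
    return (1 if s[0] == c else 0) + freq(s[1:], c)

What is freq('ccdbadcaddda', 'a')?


s[0]='c' != 'a' -> 0
s[0]='c' != 'a' -> 0
s[0]='d' != 'a' -> 0
s[0]='b' != 'a' -> 0
s[0]='a' == 'a' -> 1
s[0]='d' != 'a' -> 0
s[0]='c' != 'a' -> 0
s[0]='a' == 'a' -> 1
s[0]='d' != 'a' -> 0
s[0]='d' != 'a' -> 0
s[0]='d' != 'a' -> 0
s[0]='a' == 'a' -> 1
Sum: 0 + 0 + 0 + 0 + 1 + 0 + 0 + 1 + 0 + 0 + 0 + 1 = 3

3


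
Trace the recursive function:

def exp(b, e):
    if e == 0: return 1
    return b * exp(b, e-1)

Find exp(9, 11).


exp(9, 11)
= 9 * exp(9, 10)
= 9 * 9 * exp(9, 9)
= 9 * 9 * 9 * exp(9, 8)
= 9 * 9 * 9 * 9 * exp(9, 7)
= 9 * 9 * 9 * 9 * 9 * exp(9, 6)
= 9 * 9 * 9 * 9 * 9 * 9 * exp(9, 5)
= 9 * 9 * 9 * 9 * 9 * 9 * 9 * exp(9, 4)
= 9 * 9 * 9 * 9 * 9 * 9 * 9 * 9 * exp(9, 3)
= 9 * 9 * 9 * 9 * 9 * 9 * 9 * 9 * 9 * exp(9, 2)
= 9 * 9 * 9 * 9 * 9 * 9 * 9 * 9 * 9 * 9 * exp(9, 1)
= 9 * 9 * 9 * 9 * 9 * 9 * 9 * 9 * 9 * 9 * 9 * exp(9, 0)
= 9 * 9 * 9 * 9 * 9 * 9 * 9 * 9 * 9 * 9 * 9 * 1
= 31381059609

31381059609


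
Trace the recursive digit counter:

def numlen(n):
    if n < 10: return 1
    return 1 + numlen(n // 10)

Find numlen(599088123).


numlen(599088123) = 1 + numlen(59908812)
numlen(59908812) = 1 + numlen(5990881)
numlen(5990881) = 1 + numlen(599088)
numlen(599088) = 1 + numlen(59908)
numlen(59908) = 1 + numlen(5990)
numlen(5990) = 1 + numlen(599)
numlen(599) = 1 + numlen(59)
numlen(59) = 1 + numlen(5)
numlen(5) = 1  (base case: 5 < 10)
Unwinding: 1 + 1 + 1 + 1 + 1 + 1 + 1 + 1 + 1 = 9

9


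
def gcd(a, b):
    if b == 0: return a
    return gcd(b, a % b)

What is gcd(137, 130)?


gcd(137, 130) = gcd(130, 7)
gcd(130, 7) = gcd(7, 4)
gcd(7, 4) = gcd(4, 3)
gcd(4, 3) = gcd(3, 1)
gcd(3, 1) = gcd(1, 0)
gcd(1, 0) = 1  (base case)

1


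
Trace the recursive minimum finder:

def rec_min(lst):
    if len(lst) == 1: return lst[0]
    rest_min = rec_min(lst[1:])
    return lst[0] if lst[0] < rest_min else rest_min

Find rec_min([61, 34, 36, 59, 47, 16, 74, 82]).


rec_min([61, 34, 36, 59, 47, 16, 74, 82]): compare 61 with rec_min([34, 36, 59, 47, 16, 74, 82])
rec_min([34, 36, 59, 47, 16, 74, 82]): compare 34 with rec_min([36, 59, 47, 16, 74, 82])
rec_min([36, 59, 47, 16, 74, 82]): compare 36 with rec_min([59, 47, 16, 74, 82])
rec_min([59, 47, 16, 74, 82]): compare 59 with rec_min([47, 16, 74, 82])
rec_min([47, 16, 74, 82]): compare 47 with rec_min([16, 74, 82])
rec_min([16, 74, 82]): compare 16 with rec_min([74, 82])
rec_min([74, 82]): compare 74 with rec_min([82])
rec_min([82]) = 82  (base case)
Compare 74 with 82 -> 74
Compare 16 with 74 -> 16
Compare 47 with 16 -> 16
Compare 59 with 16 -> 16
Compare 36 with 16 -> 16
Compare 34 with 16 -> 16
Compare 61 with 16 -> 16

16


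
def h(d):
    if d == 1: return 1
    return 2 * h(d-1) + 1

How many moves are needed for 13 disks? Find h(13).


h(13) = 2 * h(12) + 1
h(12) = 2 * h(11) + 1
h(11) = 2 * h(10) + 1
h(10) = 2 * h(9) + 1
h(9) = 2 * h(8) + 1
h(8) = 2 * h(7) + 1
h(7) = 2 * h(6) + 1
h(6) = 2 * h(5) + 1
h(5) = 2 * h(4) + 1
h(4) = 2 * h(3) + 1
h(3) = 2 * h(2) + 1
h(2) = 2 * h(1) + 1
h(1) = 1  (base case)
h(2) = 2 * 1 + 1 = 3
h(3) = 2 * 3 + 1 = 7
h(4) = 2 * 7 + 1 = 15
h(5) = 2 * 15 + 1 = 31
h(6) = 2 * 31 + 1 = 63
h(7) = 2 * 63 + 1 = 127
h(8) = 2 * 127 + 1 = 255
h(9) = 2 * 255 + 1 = 511
h(10) = 2 * 511 + 1 = 1023
h(11) = 2 * 1023 + 1 = 2047
h(12) = 2 * 2047 + 1 = 4095
h(13) = 2 * 4095 + 1 = 8191

8191


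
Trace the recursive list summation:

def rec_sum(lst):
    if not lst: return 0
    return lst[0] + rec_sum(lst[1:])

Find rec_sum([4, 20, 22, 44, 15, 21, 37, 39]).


rec_sum([4, 20, 22, 44, 15, 21, 37, 39]) = 4 + rec_sum([20, 22, 44, 15, 21, 37, 39])
rec_sum([20, 22, 44, 15, 21, 37, 39]) = 20 + rec_sum([22, 44, 15, 21, 37, 39])
rec_sum([22, 44, 15, 21, 37, 39]) = 22 + rec_sum([44, 15, 21, 37, 39])
rec_sum([44, 15, 21, 37, 39]) = 44 + rec_sum([15, 21, 37, 39])
rec_sum([15, 21, 37, 39]) = 15 + rec_sum([21, 37, 39])
rec_sum([21, 37, 39]) = 21 + rec_sum([37, 39])
rec_sum([37, 39]) = 37 + rec_sum([39])
rec_sum([39]) = 39 + rec_sum([])
rec_sum([]) = 0  (base case)
Total: 4 + 20 + 22 + 44 + 15 + 21 + 37 + 39 + 0 = 202

202


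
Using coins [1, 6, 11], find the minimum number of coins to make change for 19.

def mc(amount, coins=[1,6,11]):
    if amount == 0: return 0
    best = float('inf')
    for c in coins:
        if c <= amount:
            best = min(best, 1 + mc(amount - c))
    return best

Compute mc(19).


Building up with DP:
mc(0) = 0
mc(1) = min(1+mc(0)=1+0=1) = 1
mc(2) = min(1+mc(1)=1+1=2) = 2
mc(3) = min(1+mc(2)=1+2=3) = 3
mc(4) = min(1+mc(3)=1+3=4) = 4
mc(5) = min(1+mc(4)=1+4=5) = 5
mc(6) = min(1+mc(5)=1+5=6, 1+mc(0)=1+0=1) = 1
mc(7) = min(1+mc(6)=1+1=2, 1+mc(1)=1+1=2) = 2
mc(8) = min(1+mc(7)=1+2=3, 1+mc(2)=1+2=3) = 3
mc(9) = min(1+mc(8)=1+3=4, 1+mc(3)=1+3=4) = 4
mc(10) = min(1+mc(9)=1+4=5, 1+mc(4)=1+4=5) = 5
mc(11) = min(1+mc(10)=1+5=6, 1+mc(5)=1+5=6, 1+mc(0)=1+0=1) = 1
mc(12) = min(1+mc(11)=1+1=2, 1+mc(6)=1+1=2, 1+mc(1)=1+1=2) = 2
mc(13) = min(1+mc(12)=1+2=3, 1+mc(7)=1+2=3, 1+mc(2)=1+2=3) = 3
mc(14) = min(1+mc(13)=1+3=4, 1+mc(8)=1+3=4, 1+mc(3)=1+3=4) = 4
mc(15) = min(1+mc(14)=1+4=5, 1+mc(9)=1+4=5, 1+mc(4)=1+4=5) = 5
mc(16) = min(1+mc(15)=1+5=6, 1+mc(10)=1+5=6, 1+mc(5)=1+5=6) = 6
mc(17) = min(1+mc(16)=1+6=7, 1+mc(11)=1+1=2, 1+mc(6)=1+1=2) = 2
mc(18) = min(1+mc(17)=1+2=3, 1+mc(12)=1+2=3, 1+mc(7)=1+2=3) = 3
mc(19) = min(1+mc(18)=1+3=4, 1+mc(13)=1+3=4, 1+mc(8)=1+3=4) = 4

4


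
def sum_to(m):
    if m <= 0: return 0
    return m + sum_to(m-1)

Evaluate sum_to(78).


sum_to(78)
= 78 + 77 + 76 + 75 + 74 + 73 + 72 + 71 + 70 + 69 + 68 + 67 + 66 + 65 + 64 + 63 + 62 + 61 + 60 + 59 + 58 + 57 + 56 + 55 + 54 + 53 + 52 + 51 + 50 + 49 + 48 + 47 + 46 + 45 + 44 + 43 + 42 + 41 + 40 + 39 + 38 + 37 + 36 + 35 + 34 + 33 + 32 + 31 + 30 + 29 + 28 + 27 + 26 + 25 + 24 + 23 + 22 + 21 + 20 + 19 + 18 + 17 + 16 + 15 + 14 + 13 + 12 + 11 + 10 + 9 + 8 + 7 + 6 + 5 + 4 + 3 + 2 + 1 + sum_to(0)
= 78 + 77 + 76 + 75 + 74 + 73 + 72 + 71 + 70 + 69 + 68 + 67 + 66 + 65 + 64 + 63 + 62 + 61 + 60 + 59 + 58 + 57 + 56 + 55 + 54 + 53 + 52 + 51 + 50 + 49 + 48 + 47 + 46 + 45 + 44 + 43 + 42 + 41 + 40 + 39 + 38 + 37 + 36 + 35 + 34 + 33 + 32 + 31 + 30 + 29 + 28 + 27 + 26 + 25 + 24 + 23 + 22 + 21 + 20 + 19 + 18 + 17 + 16 + 15 + 14 + 13 + 12 + 11 + 10 + 9 + 8 + 7 + 6 + 5 + 4 + 3 + 2 + 1 + 0
= 3081

3081


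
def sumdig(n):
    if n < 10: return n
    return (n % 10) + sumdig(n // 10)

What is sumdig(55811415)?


sumdig(55811415) = 5 + sumdig(5581141)
sumdig(5581141) = 1 + sumdig(558114)
sumdig(558114) = 4 + sumdig(55811)
sumdig(55811) = 1 + sumdig(5581)
sumdig(5581) = 1 + sumdig(558)
sumdig(558) = 8 + sumdig(55)
sumdig(55) = 5 + sumdig(5)
sumdig(5) = 5  (base case)
Total: 5 + 1 + 4 + 1 + 1 + 8 + 5 + 5 = 30

30


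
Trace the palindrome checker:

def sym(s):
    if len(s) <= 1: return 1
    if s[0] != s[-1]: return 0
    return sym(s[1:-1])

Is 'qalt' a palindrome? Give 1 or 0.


sym('qalt'): s[0]='q' != s[-1]='t' -> return 0
Result: 0 (not a palindrome)

0


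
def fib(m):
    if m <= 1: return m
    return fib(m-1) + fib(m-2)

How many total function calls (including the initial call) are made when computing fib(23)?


Let C(n) = total calls for fib(n)
C(0) = 1, C(1) = 1
C(2) = 1 + C(1) + C(0) = 1 + 1 + 1 = 3
C(3) = 1 + C(2) + C(1) = 1 + 3 + 1 = 5
C(4) = 1 + C(3) + C(2) = 1 + 5 + 3 = 9
C(5) = 1 + C(4) + C(3) = 1 + 9 + 5 = 15
C(6) = 1 + C(5) + C(4) = 1 + 15 + 9 = 25
C(7) = 1 + C(6) + C(5) = 1 + 25 + 15 = 41
C(8) = 1 + C(7) + C(6) = 1 + 41 + 25 = 67
C(9) = 1 + C(8) + C(7) = 1 + 67 + 41 = 109
C(10) = 1 + C(9) + C(8) = 1 + 109 + 67 = 177
C(11) = 1 + C(10) + C(9) = 1 + 177 + 109 = 287
C(12) = 1 + C(11) + C(10) = 1 + 287 + 177 = 465
C(13) = 1 + C(12) + C(11) = 1 + 465 + 287 = 753
C(14) = 1 + C(13) + C(12) = 1 + 753 + 465 = 1219
C(15) = 1 + C(14) + C(13) = 1 + 1219 + 753 = 1973
C(16) = 1 + C(15) + C(14) = 1 + 1973 + 1219 = 3193
C(17) = 1 + C(16) + C(15) = 1 + 3193 + 1973 = 5167
C(18) = 1 + C(17) + C(16) = 1 + 5167 + 3193 = 8361
C(19) = 1 + C(18) + C(17) = 1 + 8361 + 5167 = 13529
C(20) = 1 + C(19) + C(18) = 1 + 13529 + 8361 = 21891
C(21) = 1 + C(20) + C(19) = 1 + 21891 + 13529 = 35421
C(22) = 1 + C(21) + C(20) = 1 + 35421 + 21891 = 57313
C(23) = 1 + C(22) + C(21) = 1 + 57313 + 35421 = 92735

92735


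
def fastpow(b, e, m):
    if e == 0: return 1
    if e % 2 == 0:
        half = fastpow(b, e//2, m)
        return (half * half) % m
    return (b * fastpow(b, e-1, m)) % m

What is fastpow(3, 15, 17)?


fastpow(3, 15, 17): e is odd, compute fastpow(3, 14, 17)
  fastpow(3, 14, 17): e is even, compute fastpow(3, 7, 17)
    fastpow(3, 7, 17): e is odd, compute fastpow(3, 6, 17)
      fastpow(3, 6, 17): e is even, compute fastpow(3, 3, 17)
        fastpow(3, 3, 17): e is odd, compute fastpow(3, 2, 17)
          fastpow(3, 2, 17): e is even, compute fastpow(3, 1, 17)
          fastpow(3, 1, 17): e is odd, compute fastpow(3, 0, 17)
          fastpow(3, 0, 17) = 1
          (3 * 1) % 17 = 3
          half=3, (3*3) % 17 = 9
        (3 * 9) % 17 = 10
      half=10, (10*10) % 17 = 15
    (3 * 15) % 17 = 11
  half=11, (11*11) % 17 = 2
(3 * 2) % 17 = 6

6


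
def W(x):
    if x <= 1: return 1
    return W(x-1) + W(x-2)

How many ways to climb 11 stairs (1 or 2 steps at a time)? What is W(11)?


Building up from base cases:
W(0) = 1
W(1) = 1
W(2) = W(1) + W(0) = 1 + 1 = 2
W(3) = W(2) + W(1) = 2 + 1 = 3
W(4) = W(3) + W(2) = 3 + 2 = 5
W(5) = W(4) + W(3) = 5 + 3 = 8
W(6) = W(5) + W(4) = 8 + 5 = 13
W(7) = W(6) + W(5) = 13 + 8 = 21
W(8) = W(7) + W(6) = 21 + 13 = 34
W(9) = W(8) + W(7) = 34 + 21 = 55
W(10) = W(9) + W(8) = 55 + 34 = 89
W(11) = W(10) + W(9) = 89 + 55 = 144

144


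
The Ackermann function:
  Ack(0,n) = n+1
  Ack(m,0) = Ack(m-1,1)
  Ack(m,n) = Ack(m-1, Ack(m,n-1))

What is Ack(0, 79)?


Ack(0, 79) = 80
Result: Ack(0, 79) = 80

80


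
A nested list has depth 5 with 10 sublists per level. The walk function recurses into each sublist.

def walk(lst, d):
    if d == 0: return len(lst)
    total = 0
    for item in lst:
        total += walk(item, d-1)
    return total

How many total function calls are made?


At depth 0 (root): 1 call
At depth 1: each of 1 parents calls walk on 10 children = 10 calls
At depth 2: each of 10 parents calls walk on 10 children = 100 calls
At depth 3: each of 100 parents calls walk on 10 children = 1000 calls
At depth 4: each of 1000 parents calls walk on 10 children = 10000 calls
At depth 5: each of 10000 parents calls walk on 10 children = 100000 calls
Total: 1 + 10 + 100 + 1000 + 10000 + 100000 = 111111

111111


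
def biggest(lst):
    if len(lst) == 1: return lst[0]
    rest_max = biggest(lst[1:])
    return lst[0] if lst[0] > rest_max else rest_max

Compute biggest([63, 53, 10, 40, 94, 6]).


biggest([63, 53, 10, 40, 94, 6]): compare 63 with biggest([53, 10, 40, 94, 6])
biggest([53, 10, 40, 94, 6]): compare 53 with biggest([10, 40, 94, 6])
biggest([10, 40, 94, 6]): compare 10 with biggest([40, 94, 6])
biggest([40, 94, 6]): compare 40 with biggest([94, 6])
biggest([94, 6]): compare 94 with biggest([6])
biggest([6]) = 6  (base case)
Compare 94 with 6 -> 94
Compare 40 with 94 -> 94
Compare 10 with 94 -> 94
Compare 53 with 94 -> 94
Compare 63 with 94 -> 94

94


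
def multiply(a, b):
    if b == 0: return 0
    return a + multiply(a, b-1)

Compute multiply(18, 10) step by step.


multiply(18, 10) = 18 + multiply(18, 9)
multiply(18, 9) = 18 + multiply(18, 8)
multiply(18, 8) = 18 + multiply(18, 7)
multiply(18, 7) = 18 + multiply(18, 6)
multiply(18, 6) = 18 + multiply(18, 5)
multiply(18, 5) = 18 + multiply(18, 4)
multiply(18, 4) = 18 + multiply(18, 3)
multiply(18, 3) = 18 + multiply(18, 2)
multiply(18, 2) = 18 + multiply(18, 1)
multiply(18, 1) = 18 + multiply(18, 0)
multiply(18, 0) = 0  (base case)
Total: 18 + 18 + 18 + 18 + 18 + 18 + 18 + 18 + 18 + 18 + 0 = 180

180


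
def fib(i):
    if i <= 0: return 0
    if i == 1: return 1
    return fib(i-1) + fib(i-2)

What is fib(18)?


Computing fib(18) bottom-up:
fib(0) = 0
fib(1) = 1
fib(2) = fib(1) + fib(0) = 1 + 0 = 1
fib(3) = fib(2) + fib(1) = 1 + 1 = 2
fib(4) = fib(3) + fib(2) = 2 + 1 = 3
fib(5) = fib(4) + fib(3) = 3 + 2 = 5
fib(6) = fib(5) + fib(4) = 5 + 3 = 8
fib(7) = fib(6) + fib(5) = 8 + 5 = 13
fib(8) = fib(7) + fib(6) = 13 + 8 = 21
fib(9) = fib(8) + fib(7) = 21 + 13 = 34
fib(10) = fib(9) + fib(8) = 34 + 21 = 55
fib(11) = fib(10) + fib(9) = 55 + 34 = 89
fib(12) = fib(11) + fib(10) = 89 + 55 = 144
fib(13) = fib(12) + fib(11) = 144 + 89 = 233
fib(14) = fib(13) + fib(12) = 233 + 144 = 377
fib(15) = fib(14) + fib(13) = 377 + 233 = 610
fib(16) = fib(15) + fib(14) = 610 + 377 = 987
fib(17) = fib(16) + fib(15) = 987 + 610 = 1597
fib(18) = fib(17) + fib(16) = 1597 + 987 = 2584

2584


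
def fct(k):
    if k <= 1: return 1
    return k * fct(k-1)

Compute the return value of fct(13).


fct(13)
= 13 * fct(12)
= 13 * 12 * fct(11)
= 13 * 12 * 11 * fct(10)
= 13 * 12 * 11 * 10 * fct(9)
= 13 * 12 * 11 * 10 * 9 * fct(8)
= 13 * 12 * 11 * 10 * 9 * 8 * fct(7)
= 13 * 12 * 11 * 10 * 9 * 8 * 7 * fct(6)
= 13 * 12 * 11 * 10 * 9 * 8 * 7 * 6 * fct(5)
= 13 * 12 * 11 * 10 * 9 * 8 * 7 * 6 * 5 * fct(4)
= 13 * 12 * 11 * 10 * 9 * 8 * 7 * 6 * 5 * 4 * fct(3)
= 13 * 12 * 11 * 10 * 9 * 8 * 7 * 6 * 5 * 4 * 3 * fct(2)
= 13 * 12 * 11 * 10 * 9 * 8 * 7 * 6 * 5 * 4 * 3 * 2 * fct(1)
= 13 * 12 * 11 * 10 * 9 * 8 * 7 * 6 * 5 * 4 * 3 * 2 * 1
= 6227020800

6227020800


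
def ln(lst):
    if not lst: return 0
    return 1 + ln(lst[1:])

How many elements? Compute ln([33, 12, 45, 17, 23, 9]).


ln([33, 12, 45, 17, 23, 9]) = 1 + ln([12, 45, 17, 23, 9])
ln([12, 45, 17, 23, 9]) = 1 + ln([45, 17, 23, 9])
ln([45, 17, 23, 9]) = 1 + ln([17, 23, 9])
ln([17, 23, 9]) = 1 + ln([23, 9])
ln([23, 9]) = 1 + ln([9])
ln([9]) = 1 + ln([])
ln([]) = 0  (base case)
Unwinding: 1 + 1 + 1 + 1 + 1 + 1 + 0 = 6

6


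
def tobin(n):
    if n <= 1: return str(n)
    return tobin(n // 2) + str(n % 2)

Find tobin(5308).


tobin(5308) = tobin(2654) + '0'
tobin(2654) = tobin(1327) + '0'
tobin(1327) = tobin(663) + '1'
tobin(663) = tobin(331) + '1'
tobin(331) = tobin(165) + '1'
tobin(165) = tobin(82) + '1'
tobin(82) = tobin(41) + '0'
tobin(41) = tobin(20) + '1'
tobin(20) = tobin(10) + '0'
tobin(10) = tobin(5) + '0'
tobin(5) = tobin(2) + '1'
tobin(2) = tobin(1) + '0'
tobin(1) = '1'  (base case)
Concatenating: '1' + '0' + '1' + '0' + '0' + '1' + '0' + '1' + '1' + '1' + '1' + '0' + '0' = '1010010111100'

1010010111100


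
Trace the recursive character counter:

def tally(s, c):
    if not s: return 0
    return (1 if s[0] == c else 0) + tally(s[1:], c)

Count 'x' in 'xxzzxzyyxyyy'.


s[0]='x' == 'x' -> 1
s[0]='x' == 'x' -> 1
s[0]='z' != 'x' -> 0
s[0]='z' != 'x' -> 0
s[0]='x' == 'x' -> 1
s[0]='z' != 'x' -> 0
s[0]='y' != 'x' -> 0
s[0]='y' != 'x' -> 0
s[0]='x' == 'x' -> 1
s[0]='y' != 'x' -> 0
s[0]='y' != 'x' -> 0
s[0]='y' != 'x' -> 0
Sum: 1 + 1 + 0 + 0 + 1 + 0 + 0 + 0 + 1 + 0 + 0 + 0 = 4

4


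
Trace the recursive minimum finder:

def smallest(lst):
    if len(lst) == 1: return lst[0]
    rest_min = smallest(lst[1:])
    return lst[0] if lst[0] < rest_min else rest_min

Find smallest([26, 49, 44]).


smallest([26, 49, 44]): compare 26 with smallest([49, 44])
smallest([49, 44]): compare 49 with smallest([44])
smallest([44]) = 44  (base case)
Compare 49 with 44 -> 44
Compare 26 with 44 -> 26

26


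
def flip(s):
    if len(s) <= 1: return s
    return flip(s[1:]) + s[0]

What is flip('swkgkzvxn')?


flip('swkgkzvxn') = flip('wkgkzvxn') + 's'
flip('wkgkzvxn') = flip('kgkzvxn') + 'w'
flip('kgkzvxn') = flip('gkzvxn') + 'k'
flip('gkzvxn') = flip('kzvxn') + 'g'
flip('kzvxn') = flip('zvxn') + 'k'
flip('zvxn') = flip('vxn') + 'z'
flip('vxn') = flip('xn') + 'v'
flip('xn') = flip('n') + 'x'
flip('n') = 'n'  (base case)
Concatenating: 'n' + 'x' + 'v' + 'z' + 'k' + 'g' + 'k' + 'w' + 's' = 'nxvzkgkws'

nxvzkgkws


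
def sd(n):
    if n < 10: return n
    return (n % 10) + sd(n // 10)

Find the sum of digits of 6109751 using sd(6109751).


sd(6109751) = 1 + sd(610975)
sd(610975) = 5 + sd(61097)
sd(61097) = 7 + sd(6109)
sd(6109) = 9 + sd(610)
sd(610) = 0 + sd(61)
sd(61) = 1 + sd(6)
sd(6) = 6  (base case)
Total: 1 + 5 + 7 + 9 + 0 + 1 + 6 = 29

29


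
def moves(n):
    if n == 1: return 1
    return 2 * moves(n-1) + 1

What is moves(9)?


moves(9) = 2 * moves(8) + 1
moves(8) = 2 * moves(7) + 1
moves(7) = 2 * moves(6) + 1
moves(6) = 2 * moves(5) + 1
moves(5) = 2 * moves(4) + 1
moves(4) = 2 * moves(3) + 1
moves(3) = 2 * moves(2) + 1
moves(2) = 2 * moves(1) + 1
moves(1) = 1  (base case)
moves(2) = 2 * 1 + 1 = 3
moves(3) = 2 * 3 + 1 = 7
moves(4) = 2 * 7 + 1 = 15
moves(5) = 2 * 15 + 1 = 31
moves(6) = 2 * 31 + 1 = 63
moves(7) = 2 * 63 + 1 = 127
moves(8) = 2 * 127 + 1 = 255
moves(9) = 2 * 255 + 1 = 511

511


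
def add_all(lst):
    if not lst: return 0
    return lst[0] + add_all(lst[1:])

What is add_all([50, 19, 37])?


add_all([50, 19, 37]) = 50 + add_all([19, 37])
add_all([19, 37]) = 19 + add_all([37])
add_all([37]) = 37 + add_all([])
add_all([]) = 0  (base case)
Total: 50 + 19 + 37 + 0 = 106

106


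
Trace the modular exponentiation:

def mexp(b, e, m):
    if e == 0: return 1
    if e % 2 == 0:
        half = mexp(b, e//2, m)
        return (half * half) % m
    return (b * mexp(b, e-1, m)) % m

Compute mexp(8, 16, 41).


mexp(8, 16, 41): e is even, compute mexp(8, 8, 41)
  mexp(8, 8, 41): e is even, compute mexp(8, 4, 41)
    mexp(8, 4, 41): e is even, compute mexp(8, 2, 41)
      mexp(8, 2, 41): e is even, compute mexp(8, 1, 41)
        mexp(8, 1, 41): e is odd, compute mexp(8, 0, 41)
          mexp(8, 0, 41) = 1
        (8 * 1) % 41 = 8
      half=8, (8*8) % 41 = 23
    half=23, (23*23) % 41 = 37
  half=37, (37*37) % 41 = 16
half=16, (16*16) % 41 = 10

10


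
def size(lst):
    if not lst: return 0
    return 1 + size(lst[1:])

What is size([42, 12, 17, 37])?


size([42, 12, 17, 37]) = 1 + size([12, 17, 37])
size([12, 17, 37]) = 1 + size([17, 37])
size([17, 37]) = 1 + size([37])
size([37]) = 1 + size([])
size([]) = 0  (base case)
Unwinding: 1 + 1 + 1 + 1 + 0 = 4

4


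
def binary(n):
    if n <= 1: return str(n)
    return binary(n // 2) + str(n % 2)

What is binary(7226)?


binary(7226) = binary(3613) + '0'
binary(3613) = binary(1806) + '1'
binary(1806) = binary(903) + '0'
binary(903) = binary(451) + '1'
binary(451) = binary(225) + '1'
binary(225) = binary(112) + '1'
binary(112) = binary(56) + '0'
binary(56) = binary(28) + '0'
binary(28) = binary(14) + '0'
binary(14) = binary(7) + '0'
binary(7) = binary(3) + '1'
binary(3) = binary(1) + '1'
binary(1) = '1'  (base case)
Concatenating: '1' + '1' + '1' + '0' + '0' + '0' + '0' + '1' + '1' + '1' + '0' + '1' + '0' = '1110000111010'

1110000111010


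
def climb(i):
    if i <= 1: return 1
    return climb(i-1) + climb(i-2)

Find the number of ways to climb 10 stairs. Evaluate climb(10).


Building up from base cases:
climb(0) = 1
climb(1) = 1
climb(2) = climb(1) + climb(0) = 1 + 1 = 2
climb(3) = climb(2) + climb(1) = 2 + 1 = 3
climb(4) = climb(3) + climb(2) = 3 + 2 = 5
climb(5) = climb(4) + climb(3) = 5 + 3 = 8
climb(6) = climb(5) + climb(4) = 8 + 5 = 13
climb(7) = climb(6) + climb(5) = 13 + 8 = 21
climb(8) = climb(7) + climb(6) = 21 + 13 = 34
climb(9) = climb(8) + climb(7) = 34 + 21 = 55
climb(10) = climb(9) + climb(8) = 55 + 34 = 89

89


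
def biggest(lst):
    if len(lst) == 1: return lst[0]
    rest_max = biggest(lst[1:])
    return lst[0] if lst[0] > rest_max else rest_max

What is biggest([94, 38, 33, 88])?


biggest([94, 38, 33, 88]): compare 94 with biggest([38, 33, 88])
biggest([38, 33, 88]): compare 38 with biggest([33, 88])
biggest([33, 88]): compare 33 with biggest([88])
biggest([88]) = 88  (base case)
Compare 33 with 88 -> 88
Compare 38 with 88 -> 88
Compare 94 with 88 -> 94

94


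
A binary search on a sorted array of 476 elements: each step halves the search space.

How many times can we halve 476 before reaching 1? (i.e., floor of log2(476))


476 / 2 = 238
238 / 2 = 119
119 / 2 = 59
59 / 2 = 29
29 / 2 = 14
14 / 2 = 7
7 / 2 = 3
3 / 2 = 1
Reached 1 after 8 halvings

8


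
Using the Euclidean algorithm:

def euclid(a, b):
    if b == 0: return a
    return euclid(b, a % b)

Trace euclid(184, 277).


euclid(184, 277) = euclid(277, 184)
euclid(277, 184) = euclid(184, 93)
euclid(184, 93) = euclid(93, 91)
euclid(93, 91) = euclid(91, 2)
euclid(91, 2) = euclid(2, 1)
euclid(2, 1) = euclid(1, 0)
euclid(1, 0) = 1  (base case)

1


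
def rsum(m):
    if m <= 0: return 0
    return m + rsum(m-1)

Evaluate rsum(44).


rsum(44)
= 44 + 43 + 42 + 41 + 40 + 39 + 38 + 37 + 36 + 35 + 34 + 33 + 32 + 31 + 30 + 29 + 28 + 27 + 26 + 25 + 24 + 23 + 22 + 21 + 20 + 19 + 18 + 17 + 16 + 15 + 14 + 13 + 12 + 11 + 10 + 9 + 8 + 7 + 6 + 5 + 4 + 3 + 2 + 1 + rsum(0)
= 44 + 43 + 42 + 41 + 40 + 39 + 38 + 37 + 36 + 35 + 34 + 33 + 32 + 31 + 30 + 29 + 28 + 27 + 26 + 25 + 24 + 23 + 22 + 21 + 20 + 19 + 18 + 17 + 16 + 15 + 14 + 13 + 12 + 11 + 10 + 9 + 8 + 7 + 6 + 5 + 4 + 3 + 2 + 1 + 0
= 990

990


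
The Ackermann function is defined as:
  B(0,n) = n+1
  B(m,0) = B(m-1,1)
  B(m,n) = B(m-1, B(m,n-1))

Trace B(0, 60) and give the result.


B(0, 60) = 61
Result: B(0, 60) = 61

61


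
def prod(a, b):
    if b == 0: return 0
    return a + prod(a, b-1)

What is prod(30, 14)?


prod(30, 14) = 30 + prod(30, 13)
prod(30, 13) = 30 + prod(30, 12)
prod(30, 12) = 30 + prod(30, 11)
prod(30, 11) = 30 + prod(30, 10)
prod(30, 10) = 30 + prod(30, 9)
prod(30, 9) = 30 + prod(30, 8)
prod(30, 8) = 30 + prod(30, 7)
prod(30, 7) = 30 + prod(30, 6)
prod(30, 6) = 30 + prod(30, 5)
prod(30, 5) = 30 + prod(30, 4)
prod(30, 4) = 30 + prod(30, 3)
prod(30, 3) = 30 + prod(30, 2)
prod(30, 2) = 30 + prod(30, 1)
prod(30, 1) = 30 + prod(30, 0)
prod(30, 0) = 0  (base case)
Total: 30 + 30 + 30 + 30 + 30 + 30 + 30 + 30 + 30 + 30 + 30 + 30 + 30 + 30 + 0 = 420

420


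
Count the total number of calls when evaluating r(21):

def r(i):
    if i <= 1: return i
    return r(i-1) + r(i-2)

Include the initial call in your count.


Let C(n) = total calls for r(n)
C(0) = 1, C(1) = 1
C(2) = 1 + C(1) + C(0) = 1 + 1 + 1 = 3
C(3) = 1 + C(2) + C(1) = 1 + 3 + 1 = 5
C(4) = 1 + C(3) + C(2) = 1 + 5 + 3 = 9
C(5) = 1 + C(4) + C(3) = 1 + 9 + 5 = 15
C(6) = 1 + C(5) + C(4) = 1 + 15 + 9 = 25
C(7) = 1 + C(6) + C(5) = 1 + 25 + 15 = 41
C(8) = 1 + C(7) + C(6) = 1 + 41 + 25 = 67
C(9) = 1 + C(8) + C(7) = 1 + 67 + 41 = 109
C(10) = 1 + C(9) + C(8) = 1 + 109 + 67 = 177
C(11) = 1 + C(10) + C(9) = 1 + 177 + 109 = 287
C(12) = 1 + C(11) + C(10) = 1 + 287 + 177 = 465
C(13) = 1 + C(12) + C(11) = 1 + 465 + 287 = 753
C(14) = 1 + C(13) + C(12) = 1 + 753 + 465 = 1219
C(15) = 1 + C(14) + C(13) = 1 + 1219 + 753 = 1973
C(16) = 1 + C(15) + C(14) = 1 + 1973 + 1219 = 3193
C(17) = 1 + C(16) + C(15) = 1 + 3193 + 1973 = 5167
C(18) = 1 + C(17) + C(16) = 1 + 5167 + 3193 = 8361
C(19) = 1 + C(18) + C(17) = 1 + 8361 + 5167 = 13529
C(20) = 1 + C(19) + C(18) = 1 + 13529 + 8361 = 21891
C(21) = 1 + C(20) + C(19) = 1 + 21891 + 13529 = 35421

35421


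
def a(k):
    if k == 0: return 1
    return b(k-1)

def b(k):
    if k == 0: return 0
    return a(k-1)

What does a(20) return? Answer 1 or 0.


a(20) = b(19)
b(19) = a(18)
a(18) = b(17)
b(17) = a(16)
a(16) = b(15)
b(15) = a(14)
a(14) = b(13)
b(13) = a(12)
a(12) = b(11)
b(11) = a(10)
a(10) = b(9)
b(9) = a(8)
a(8) = b(7)
b(7) = a(6)
a(6) = b(5)
b(5) = a(4)
a(4) = b(3)
b(3) = a(2)
a(2) = b(1)
b(1) = a(0)
a(0) = 1  (base case)
Result: 1

1


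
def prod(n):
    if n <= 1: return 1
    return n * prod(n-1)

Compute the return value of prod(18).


prod(18)
= 18 * prod(17)
= 18 * 17 * prod(16)
= 18 * 17 * 16 * prod(15)
= 18 * 17 * 16 * 15 * prod(14)
= 18 * 17 * 16 * 15 * 14 * prod(13)
= 18 * 17 * 16 * 15 * 14 * 13 * prod(12)
= 18 * 17 * 16 * 15 * 14 * 13 * 12 * prod(11)
= 18 * 17 * 16 * 15 * 14 * 13 * 12 * 11 * prod(10)
= 18 * 17 * 16 * 15 * 14 * 13 * 12 * 11 * 10 * prod(9)
= 18 * 17 * 16 * 15 * 14 * 13 * 12 * 11 * 10 * 9 * prod(8)
= 18 * 17 * 16 * 15 * 14 * 13 * 12 * 11 * 10 * 9 * 8 * prod(7)
= 18 * 17 * 16 * 15 * 14 * 13 * 12 * 11 * 10 * 9 * 8 * 7 * prod(6)
= 18 * 17 * 16 * 15 * 14 * 13 * 12 * 11 * 10 * 9 * 8 * 7 * 6 * prod(5)
= 18 * 17 * 16 * 15 * 14 * 13 * 12 * 11 * 10 * 9 * 8 * 7 * 6 * 5 * prod(4)
= 18 * 17 * 16 * 15 * 14 * 13 * 12 * 11 * 10 * 9 * 8 * 7 * 6 * 5 * 4 * prod(3)
= 18 * 17 * 16 * 15 * 14 * 13 * 12 * 11 * 10 * 9 * 8 * 7 * 6 * 5 * 4 * 3 * prod(2)
= 18 * 17 * 16 * 15 * 14 * 13 * 12 * 11 * 10 * 9 * 8 * 7 * 6 * 5 * 4 * 3 * 2 * prod(1)
= 18 * 17 * 16 * 15 * 14 * 13 * 12 * 11 * 10 * 9 * 8 * 7 * 6 * 5 * 4 * 3 * 2 * 1
= 6402373705728000

6402373705728000


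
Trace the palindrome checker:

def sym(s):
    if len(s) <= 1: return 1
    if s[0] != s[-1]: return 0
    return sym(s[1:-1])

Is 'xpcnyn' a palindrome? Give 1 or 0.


sym('xpcnyn'): s[0]='x' != s[-1]='n' -> return 0
Result: 0 (not a palindrome)

0


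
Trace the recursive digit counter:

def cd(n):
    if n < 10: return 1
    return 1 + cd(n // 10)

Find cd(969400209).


cd(969400209) = 1 + cd(96940020)
cd(96940020) = 1 + cd(9694002)
cd(9694002) = 1 + cd(969400)
cd(969400) = 1 + cd(96940)
cd(96940) = 1 + cd(9694)
cd(9694) = 1 + cd(969)
cd(969) = 1 + cd(96)
cd(96) = 1 + cd(9)
cd(9) = 1  (base case: 9 < 10)
Unwinding: 1 + 1 + 1 + 1 + 1 + 1 + 1 + 1 + 1 = 9

9


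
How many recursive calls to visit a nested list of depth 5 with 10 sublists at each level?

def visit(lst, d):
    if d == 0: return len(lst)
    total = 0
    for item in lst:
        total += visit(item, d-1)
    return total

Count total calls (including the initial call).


At depth 0 (root): 1 call
At depth 1: each of 1 parents calls visit on 10 children = 10 calls
At depth 2: each of 10 parents calls visit on 10 children = 100 calls
At depth 3: each of 100 parents calls visit on 10 children = 1000 calls
At depth 4: each of 1000 parents calls visit on 10 children = 10000 calls
At depth 5: each of 10000 parents calls visit on 10 children = 100000 calls
Total: 1 + 10 + 100 + 1000 + 10000 + 100000 = 111111

111111


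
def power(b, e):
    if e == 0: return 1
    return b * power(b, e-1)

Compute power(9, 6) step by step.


power(9, 6)
= 9 * power(9, 5)
= 9 * 9 * power(9, 4)
= 9 * 9 * 9 * power(9, 3)
= 9 * 9 * 9 * 9 * power(9, 2)
= 9 * 9 * 9 * 9 * 9 * power(9, 1)
= 9 * 9 * 9 * 9 * 9 * 9 * power(9, 0)
= 9 * 9 * 9 * 9 * 9 * 9 * 1
= 531441

531441


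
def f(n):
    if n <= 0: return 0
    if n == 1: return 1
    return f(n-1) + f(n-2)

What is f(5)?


Computing f(5) bottom-up:
f(0) = 0
f(1) = 1
f(2) = f(1) + f(0) = 1 + 0 = 1
f(3) = f(2) + f(1) = 1 + 1 = 2
f(4) = f(3) + f(2) = 2 + 1 = 3
f(5) = f(4) + f(3) = 3 + 2 = 5

5


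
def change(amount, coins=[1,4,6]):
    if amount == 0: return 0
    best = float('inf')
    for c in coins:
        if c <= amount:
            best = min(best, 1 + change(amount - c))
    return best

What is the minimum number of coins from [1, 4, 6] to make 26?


Building up with DP:
change(0) = 0
change(1) = min(1+change(0)=1+0=1) = 1
change(2) = min(1+change(1)=1+1=2) = 2
change(3) = min(1+change(2)=1+2=3) = 3
change(4) = min(1+change(3)=1+3=4, 1+change(0)=1+0=1) = 1
change(5) = min(1+change(4)=1+1=2, 1+change(1)=1+1=2) = 2
change(6) = min(1+change(5)=1+2=3, 1+change(2)=1+2=3, 1+change(0)=1+0=1) = 1
change(7) = min(1+change(6)=1+1=2, 1+change(3)=1+3=4, 1+change(1)=1+1=2) = 2
change(8) = min(1+change(7)=1+2=3, 1+change(4)=1+1=2, 1+change(2)=1+2=3) = 2
change(9) = min(1+change(8)=1+2=3, 1+change(5)=1+2=3, 1+change(3)=1+3=4) = 3
change(10) = min(1+change(9)=1+3=4, 1+change(6)=1+1=2, 1+change(4)=1+1=2) = 2
change(11) = min(1+change(10)=1+2=3, 1+change(7)=1+2=3, 1+change(5)=1+2=3) = 3
change(12) = min(1+change(11)=1+3=4, 1+change(8)=1+2=3, 1+change(6)=1+1=2) = 2
change(13) = min(1+change(12)=1+2=3, 1+change(9)=1+3=4, 1+change(7)=1+2=3) = 3
change(14) = min(1+change(13)=1+3=4, 1+change(10)=1+2=3, 1+change(8)=1+2=3) = 3
change(15) = min(1+change(14)=1+3=4, 1+change(11)=1+3=4, 1+change(9)=1+3=4) = 4
change(16) = min(1+change(15)=1+4=5, 1+change(12)=1+2=3, 1+change(10)=1+2=3) = 3
change(17) = min(1+change(16)=1+3=4, 1+change(13)=1+3=4, 1+change(11)=1+3=4) = 4
change(18) = min(1+change(17)=1+4=5, 1+change(14)=1+3=4, 1+change(12)=1+2=3) = 3
change(19) = min(1+change(18)=1+3=4, 1+change(15)=1+4=5, 1+change(13)=1+3=4) = 4
change(20) = min(1+change(19)=1+4=5, 1+change(16)=1+3=4, 1+change(14)=1+3=4) = 4
change(21) = min(1+change(20)=1+4=5, 1+change(17)=1+4=5, 1+change(15)=1+4=5) = 5
change(22) = min(1+change(21)=1+5=6, 1+change(18)=1+3=4, 1+change(16)=1+3=4) = 4
change(23) = min(1+change(22)=1+4=5, 1+change(19)=1+4=5, 1+change(17)=1+4=5) = 5
change(24) = min(1+change(23)=1+5=6, 1+change(20)=1+4=5, 1+change(18)=1+3=4) = 4
change(25) = min(1+change(24)=1+4=5, 1+change(21)=1+5=6, 1+change(19)=1+4=5) = 5
change(26) = min(1+change(25)=1+5=6, 1+change(22)=1+4=5, 1+change(20)=1+4=5) = 5

5


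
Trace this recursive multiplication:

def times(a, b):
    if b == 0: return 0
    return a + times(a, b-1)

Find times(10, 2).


times(10, 2) = 10 + times(10, 1)
times(10, 1) = 10 + times(10, 0)
times(10, 0) = 0  (base case)
Total: 10 + 10 + 0 = 20

20


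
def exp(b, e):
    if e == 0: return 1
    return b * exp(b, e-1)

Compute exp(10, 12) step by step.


exp(10, 12)
= 10 * exp(10, 11)
= 10 * 10 * exp(10, 10)
= 10 * 10 * 10 * exp(10, 9)
= 10 * 10 * 10 * 10 * exp(10, 8)
= 10 * 10 * 10 * 10 * 10 * exp(10, 7)
= 10 * 10 * 10 * 10 * 10 * 10 * exp(10, 6)
= 10 * 10 * 10 * 10 * 10 * 10 * 10 * exp(10, 5)
= 10 * 10 * 10 * 10 * 10 * 10 * 10 * 10 * exp(10, 4)
= 10 * 10 * 10 * 10 * 10 * 10 * 10 * 10 * 10 * exp(10, 3)
= 10 * 10 * 10 * 10 * 10 * 10 * 10 * 10 * 10 * 10 * exp(10, 2)
= 10 * 10 * 10 * 10 * 10 * 10 * 10 * 10 * 10 * 10 * 10 * exp(10, 1)
= 10 * 10 * 10 * 10 * 10 * 10 * 10 * 10 * 10 * 10 * 10 * 10 * exp(10, 0)
= 10 * 10 * 10 * 10 * 10 * 10 * 10 * 10 * 10 * 10 * 10 * 10 * 1
= 1000000000000

1000000000000


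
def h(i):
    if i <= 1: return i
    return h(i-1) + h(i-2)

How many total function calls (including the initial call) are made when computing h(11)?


Let C(n) = total calls for h(n)
C(0) = 1, C(1) = 1
C(2) = 1 + C(1) + C(0) = 1 + 1 + 1 = 3
C(3) = 1 + C(2) + C(1) = 1 + 3 + 1 = 5
C(4) = 1 + C(3) + C(2) = 1 + 5 + 3 = 9
C(5) = 1 + C(4) + C(3) = 1 + 9 + 5 = 15
C(6) = 1 + C(5) + C(4) = 1 + 15 + 9 = 25
C(7) = 1 + C(6) + C(5) = 1 + 25 + 15 = 41
C(8) = 1 + C(7) + C(6) = 1 + 41 + 25 = 67
C(9) = 1 + C(8) + C(7) = 1 + 67 + 41 = 109
C(10) = 1 + C(9) + C(8) = 1 + 109 + 67 = 177
C(11) = 1 + C(10) + C(9) = 1 + 177 + 109 = 287

287


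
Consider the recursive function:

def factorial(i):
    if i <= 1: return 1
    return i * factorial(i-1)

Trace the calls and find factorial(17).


factorial(17)
= 17 * factorial(16)
= 17 * 16 * factorial(15)
= 17 * 16 * 15 * factorial(14)
= 17 * 16 * 15 * 14 * factorial(13)
= 17 * 16 * 15 * 14 * 13 * factorial(12)
= 17 * 16 * 15 * 14 * 13 * 12 * factorial(11)
= 17 * 16 * 15 * 14 * 13 * 12 * 11 * factorial(10)
= 17 * 16 * 15 * 14 * 13 * 12 * 11 * 10 * factorial(9)
= 17 * 16 * 15 * 14 * 13 * 12 * 11 * 10 * 9 * factorial(8)
= 17 * 16 * 15 * 14 * 13 * 12 * 11 * 10 * 9 * 8 * factorial(7)
= 17 * 16 * 15 * 14 * 13 * 12 * 11 * 10 * 9 * 8 * 7 * factorial(6)
= 17 * 16 * 15 * 14 * 13 * 12 * 11 * 10 * 9 * 8 * 7 * 6 * factorial(5)
= 17 * 16 * 15 * 14 * 13 * 12 * 11 * 10 * 9 * 8 * 7 * 6 * 5 * factorial(4)
= 17 * 16 * 15 * 14 * 13 * 12 * 11 * 10 * 9 * 8 * 7 * 6 * 5 * 4 * factorial(3)
= 17 * 16 * 15 * 14 * 13 * 12 * 11 * 10 * 9 * 8 * 7 * 6 * 5 * 4 * 3 * factorial(2)
= 17 * 16 * 15 * 14 * 13 * 12 * 11 * 10 * 9 * 8 * 7 * 6 * 5 * 4 * 3 * 2 * factorial(1)
= 17 * 16 * 15 * 14 * 13 * 12 * 11 * 10 * 9 * 8 * 7 * 6 * 5 * 4 * 3 * 2 * 1
= 355687428096000

355687428096000


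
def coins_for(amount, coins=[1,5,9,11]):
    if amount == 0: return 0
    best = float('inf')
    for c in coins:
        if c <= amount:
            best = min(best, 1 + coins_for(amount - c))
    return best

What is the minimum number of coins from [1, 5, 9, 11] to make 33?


Building up with DP:
coins_for(0) = 0
coins_for(1) = min(1+coins_for(0)=1+0=1) = 1
coins_for(2) = min(1+coins_for(1)=1+1=2) = 2
coins_for(3) = min(1+coins_for(2)=1+2=3) = 3
coins_for(4) = min(1+coins_for(3)=1+3=4) = 4
coins_for(5) = min(1+coins_for(4)=1+4=5, 1+coins_for(0)=1+0=1) = 1
coins_for(6) = min(1+coins_for(5)=1+1=2, 1+coins_for(1)=1+1=2) = 2
coins_for(7) = min(1+coins_for(6)=1+2=3, 1+coins_for(2)=1+2=3) = 3
coins_for(8) = min(1+coins_for(7)=1+3=4, 1+coins_for(3)=1+3=4) = 4
coins_for(9) = min(1+coins_for(8)=1+4=5, 1+coins_for(4)=1+4=5, 1+coins_for(0)=1+0=1) = 1
coins_for(10) = min(1+coins_for(9)=1+1=2, 1+coins_for(5)=1+1=2, 1+coins_for(1)=1+1=2) = 2
coins_for(11) = min(1+coins_for(10)=1+2=3, 1+coins_for(6)=1+2=3, 1+coins_for(2)=1+2=3, 1+coins_for(0)=1+0=1) = 1
coins_for(12) = min(1+coins_for(11)=1+1=2, 1+coins_for(7)=1+3=4, 1+coins_for(3)=1+3=4, 1+coins_for(1)=1+1=2) = 2
coins_for(13) = min(1+coins_for(12)=1+2=3, 1+coins_for(8)=1+4=5, 1+coins_for(4)=1+4=5, 1+coins_for(2)=1+2=3) = 3
coins_for(14) = min(1+coins_for(13)=1+3=4, 1+coins_for(9)=1+1=2, 1+coins_for(5)=1+1=2, 1+coins_for(3)=1+3=4) = 2
coins_for(15) = min(1+coins_for(14)=1+2=3, 1+coins_for(10)=1+2=3, 1+coins_for(6)=1+2=3, 1+coins_for(4)=1+4=5) = 3
coins_for(16) = min(1+coins_for(15)=1+3=4, 1+coins_for(11)=1+1=2, 1+coins_for(7)=1+3=4, 1+coins_for(5)=1+1=2) = 2
coins_for(17) = min(1+coins_for(16)=1+2=3, 1+coins_for(12)=1+2=3, 1+coins_for(8)=1+4=5, 1+coins_for(6)=1+2=3) = 3
coins_for(18) = min(1+coins_for(17)=1+3=4, 1+coins_for(13)=1+3=4, 1+coins_for(9)=1+1=2, 1+coins_for(7)=1+3=4) = 2
coins_for(19) = min(1+coins_for(18)=1+2=3, 1+coins_for(14)=1+2=3, 1+coins_for(10)=1+2=3, 1+coins_for(8)=1+4=5) = 3
coins_for(20) = min(1+coins_for(19)=1+3=4, 1+coins_for(15)=1+3=4, 1+coins_for(11)=1+1=2, 1+coins_for(9)=1+1=2) = 2
coins_for(21) = min(1+coins_for(20)=1+2=3, 1+coins_for(16)=1+2=3, 1+coins_for(12)=1+2=3, 1+coins_for(10)=1+2=3) = 3
coins_for(22) = min(1+coins_for(21)=1+3=4, 1+coins_for(17)=1+3=4, 1+coins_for(13)=1+3=4, 1+coins_for(11)=1+1=2) = 2
coins_for(23) = min(1+coins_for(22)=1+2=3, 1+coins_for(18)=1+2=3, 1+coins_for(14)=1+2=3, 1+coins_for(12)=1+2=3) = 3
coins_for(24) = min(1+coins_for(23)=1+3=4, 1+coins_for(19)=1+3=4, 1+coins_for(15)=1+3=4, 1+coins_for(13)=1+3=4) = 4
coins_for(25) = min(1+coins_for(24)=1+4=5, 1+coins_for(20)=1+2=3, 1+coins_for(16)=1+2=3, 1+coins_for(14)=1+2=3) = 3
coins_for(26) = min(1+coins_for(25)=1+3=4, 1+coins_for(21)=1+3=4, 1+coins_for(17)=1+3=4, 1+coins_for(15)=1+3=4) = 4
coins_for(27) = min(1+coins_for(26)=1+4=5, 1+coins_for(22)=1+2=3, 1+coins_for(18)=1+2=3, 1+coins_for(16)=1+2=3) = 3
coins_for(28) = min(1+coins_for(27)=1+3=4, 1+coins_for(23)=1+3=4, 1+coins_for(19)=1+3=4, 1+coins_for(17)=1+3=4) = 4
coins_for(29) = min(1+coins_for(28)=1+4=5, 1+coins_for(24)=1+4=5, 1+coins_for(20)=1+2=3, 1+coins_for(18)=1+2=3) = 3
coins_for(30) = min(1+coins_for(29)=1+3=4, 1+coins_for(25)=1+3=4, 1+coins_for(21)=1+3=4, 1+coins_for(19)=1+3=4) = 4
coins_for(31) = min(1+coins_for(30)=1+4=5, 1+coins_for(26)=1+4=5, 1+coins_for(22)=1+2=3, 1+coins_for(20)=1+2=3) = 3
coins_for(32) = min(1+coins_for(31)=1+3=4, 1+coins_for(27)=1+3=4, 1+coins_for(23)=1+3=4, 1+coins_for(21)=1+3=4) = 4
coins_for(33) = min(1+coins_for(32)=1+4=5, 1+coins_for(28)=1+4=5, 1+coins_for(24)=1+4=5, 1+coins_for(22)=1+2=3) = 3

3


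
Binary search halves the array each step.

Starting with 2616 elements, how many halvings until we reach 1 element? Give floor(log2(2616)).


2616 / 2 = 1308
1308 / 2 = 654
654 / 2 = 327
327 / 2 = 163
163 / 2 = 81
81 / 2 = 40
40 / 2 = 20
20 / 2 = 10
10 / 2 = 5
5 / 2 = 2
2 / 2 = 1
Reached 1 after 11 halvings

11


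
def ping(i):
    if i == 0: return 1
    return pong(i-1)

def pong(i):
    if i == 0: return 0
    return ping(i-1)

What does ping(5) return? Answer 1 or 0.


ping(5) = pong(4)
pong(4) = ping(3)
ping(3) = pong(2)
pong(2) = ping(1)
ping(1) = pong(0)
pong(0) = 0  (base case)
Result: 0

0


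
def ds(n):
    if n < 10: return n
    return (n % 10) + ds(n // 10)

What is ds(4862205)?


ds(4862205) = 5 + ds(486220)
ds(486220) = 0 + ds(48622)
ds(48622) = 2 + ds(4862)
ds(4862) = 2 + ds(486)
ds(486) = 6 + ds(48)
ds(48) = 8 + ds(4)
ds(4) = 4  (base case)
Total: 5 + 0 + 2 + 2 + 6 + 8 + 4 = 27

27
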